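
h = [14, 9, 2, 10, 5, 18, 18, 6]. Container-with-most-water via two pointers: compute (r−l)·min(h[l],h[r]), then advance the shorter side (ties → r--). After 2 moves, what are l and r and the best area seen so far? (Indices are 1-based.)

l=1 r=8: min(14,6)*7=42 best=42 *, r--
l=1 r=7: min(14,18)*6=84 best=84 *, l++

l=2, r=7, best area=84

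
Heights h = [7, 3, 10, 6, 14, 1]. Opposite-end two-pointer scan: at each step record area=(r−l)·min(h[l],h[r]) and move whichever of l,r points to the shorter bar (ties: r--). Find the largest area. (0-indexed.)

l=0 r=5: min(7,1)*5=5 best=5 *, r--
l=0 r=4: min(7,14)*4=28 best=28 *, l++
l=1 r=4: min(3,14)*3=9 best=28, l++
l=2 r=4: min(10,14)*2=20 best=28, l++
l=3 r=4: min(6,14)*1=6 best=28, l++

max area = 28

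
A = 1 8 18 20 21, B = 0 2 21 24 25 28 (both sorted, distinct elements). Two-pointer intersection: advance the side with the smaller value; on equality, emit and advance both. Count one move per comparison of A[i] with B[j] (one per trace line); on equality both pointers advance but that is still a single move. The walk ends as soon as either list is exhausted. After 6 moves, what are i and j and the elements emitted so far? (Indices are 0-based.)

i=4, j=2, emitted=[]

i=0 j=0: 1>0, j++
i=0 j=1: 1<2, i++
i=1 j=1: 8>2, j++
i=1 j=2: 8<21, i++
i=2 j=2: 18<21, i++
i=3 j=2: 20<21, i++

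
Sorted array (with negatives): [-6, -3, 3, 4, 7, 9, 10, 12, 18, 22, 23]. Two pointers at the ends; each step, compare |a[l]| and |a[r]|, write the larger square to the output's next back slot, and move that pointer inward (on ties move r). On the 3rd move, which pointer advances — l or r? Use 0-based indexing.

r

[0,10] |-6|<=|23| out[10]=529 → r--
[0,9] |-6|<=|22| out[9]=484 → r--
[0,8] |-6|<=|18| out[8]=324 → r--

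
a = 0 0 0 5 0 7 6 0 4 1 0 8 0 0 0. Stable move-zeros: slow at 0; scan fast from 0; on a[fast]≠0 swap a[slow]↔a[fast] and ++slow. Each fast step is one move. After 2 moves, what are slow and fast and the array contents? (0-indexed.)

slow=0 fast=0: a[fast]=0, fast++
slow=0 fast=1: a[fast]=0, fast++

slow=0, fast=2, a=[0, 0, 0, 5, 0, 7, 6, 0, 4, 1, 0, 8, 0, 0, 0]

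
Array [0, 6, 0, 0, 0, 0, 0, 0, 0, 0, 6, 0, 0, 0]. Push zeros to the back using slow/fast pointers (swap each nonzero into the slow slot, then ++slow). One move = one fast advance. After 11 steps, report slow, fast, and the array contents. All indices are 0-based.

slow=0 fast=0: a[fast]=0, fast++
slow=0 fast=1: a[fast]=6≠0 swap→a[0]=6, slow++,fast++
slow=1 fast=2: a[fast]=0, fast++
slow=1 fast=3: a[fast]=0, fast++
slow=1 fast=4: a[fast]=0, fast++
slow=1 fast=5: a[fast]=0, fast++
slow=1 fast=6: a[fast]=0, fast++
slow=1 fast=7: a[fast]=0, fast++
slow=1 fast=8: a[fast]=0, fast++
slow=1 fast=9: a[fast]=0, fast++
slow=1 fast=10: a[fast]=6≠0 swap→a[1]=6, slow++,fast++

slow=2, fast=11, a=[6, 6, 0, 0, 0, 0, 0, 0, 0, 0, 0, 0, 0, 0]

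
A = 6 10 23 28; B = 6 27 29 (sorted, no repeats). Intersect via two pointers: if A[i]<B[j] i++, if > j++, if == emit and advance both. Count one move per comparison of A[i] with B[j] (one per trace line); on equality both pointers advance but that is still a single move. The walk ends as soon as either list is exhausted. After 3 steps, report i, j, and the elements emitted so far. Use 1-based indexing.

i=1 j=1: 6==6 emit, i++,j++
i=2 j=2: 10<27, i++
i=3 j=2: 23<27, i++

i=4, j=2, emitted=[6]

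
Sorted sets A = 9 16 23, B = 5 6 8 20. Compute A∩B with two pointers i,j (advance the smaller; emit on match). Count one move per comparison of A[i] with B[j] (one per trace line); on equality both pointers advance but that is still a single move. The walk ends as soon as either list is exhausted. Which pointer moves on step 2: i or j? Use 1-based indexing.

i=1 j=1: 9>5, j++
i=1 j=2: 9>6, j++

j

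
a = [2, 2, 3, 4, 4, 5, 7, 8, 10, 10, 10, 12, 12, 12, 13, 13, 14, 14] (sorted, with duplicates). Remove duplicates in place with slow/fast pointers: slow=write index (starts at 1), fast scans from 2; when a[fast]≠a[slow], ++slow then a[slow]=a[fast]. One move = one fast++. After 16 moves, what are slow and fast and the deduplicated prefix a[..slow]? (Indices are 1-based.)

slow=1 fast=2: a[fast]=2=a[slow] dup, fast++
slow=1 fast=3: a[fast]=3≠a[slow]=2 write a[2]=3, slow++,fast++
slow=2 fast=4: a[fast]=4≠a[slow]=3 write a[3]=4, slow++,fast++
slow=3 fast=5: a[fast]=4=a[slow] dup, fast++
slow=3 fast=6: a[fast]=5≠a[slow]=4 write a[4]=5, slow++,fast++
slow=4 fast=7: a[fast]=7≠a[slow]=5 write a[5]=7, slow++,fast++
slow=5 fast=8: a[fast]=8≠a[slow]=7 write a[6]=8, slow++,fast++
slow=6 fast=9: a[fast]=10≠a[slow]=8 write a[7]=10, slow++,fast++
slow=7 fast=10: a[fast]=10=a[slow] dup, fast++
slow=7 fast=11: a[fast]=10=a[slow] dup, fast++
slow=7 fast=12: a[fast]=12≠a[slow]=10 write a[8]=12, slow++,fast++
slow=8 fast=13: a[fast]=12=a[slow] dup, fast++
slow=8 fast=14: a[fast]=12=a[slow] dup, fast++
slow=8 fast=15: a[fast]=13≠a[slow]=12 write a[9]=13, slow++,fast++
slow=9 fast=16: a[fast]=13=a[slow] dup, fast++
slow=9 fast=17: a[fast]=14≠a[slow]=13 write a[10]=14, slow++,fast++

slow=10, fast=18, prefix=[2, 3, 4, 5, 7, 8, 10, 12, 13, 14]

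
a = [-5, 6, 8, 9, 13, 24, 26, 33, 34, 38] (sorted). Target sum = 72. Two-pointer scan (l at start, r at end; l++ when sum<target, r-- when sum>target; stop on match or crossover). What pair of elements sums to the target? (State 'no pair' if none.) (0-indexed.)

l=0 r=9: -5+38=33 <72, l++
l=1 r=9: 6+38=44 <72, l++
l=2 r=9: 8+38=46 <72, l++
l=3 r=9: 9+38=47 <72, l++
l=4 r=9: 13+38=51 <72, l++
l=5 r=9: 24+38=62 <72, l++
l=6 r=9: 26+38=64 <72, l++
l=7 r=9: 33+38=71 <72, l++
l=8 r=9: 34+38=72, found

(34, 38)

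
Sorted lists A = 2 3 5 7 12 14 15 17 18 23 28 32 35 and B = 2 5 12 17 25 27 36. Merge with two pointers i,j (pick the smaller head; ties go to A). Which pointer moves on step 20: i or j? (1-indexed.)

[i=1,j=1] A[i]=2<=B[j]=2 take 2 → i++
[i=2,j=1] A[i]=3>B[j]=2 take 2 → j++
[i=2,j=2] A[i]=3<=B[j]=5 take 3 → i++
[i=3,j=2] A[i]=5<=B[j]=5 take 5 → i++
[i=4,j=2] A[i]=7>B[j]=5 take 5 → j++
[i=4,j=3] A[i]=7<=B[j]=12 take 7 → i++
[i=5,j=3] A[i]=12<=B[j]=12 take 12 → i++
[i=6,j=3] A[i]=14>B[j]=12 take 12 → j++
[i=6,j=4] A[i]=14<=B[j]=17 take 14 → i++
[i=7,j=4] A[i]=15<=B[j]=17 take 15 → i++
[i=8,j=4] A[i]=17<=B[j]=17 take 17 → i++
[i=9,j=4] A[i]=18>B[j]=17 take 17 → j++
[i=9,j=5] A[i]=18<=B[j]=25 take 18 → i++
[i=10,j=5] A[i]=23<=B[j]=25 take 23 → i++
[i=11,j=5] A[i]=28>B[j]=25 take 25 → j++
[i=11,j=6] A[i]=28>B[j]=27 take 27 → j++
[i=11,j=7] A[i]=28<=B[j]=36 take 28 → i++
[i=12,j=7] A[i]=32<=B[j]=36 take 32 → i++
[i=13,j=7] A[i]=35<=B[j]=36 take 35 → i++
[i=14,j=7] A done, take B[j]=36 → j++

j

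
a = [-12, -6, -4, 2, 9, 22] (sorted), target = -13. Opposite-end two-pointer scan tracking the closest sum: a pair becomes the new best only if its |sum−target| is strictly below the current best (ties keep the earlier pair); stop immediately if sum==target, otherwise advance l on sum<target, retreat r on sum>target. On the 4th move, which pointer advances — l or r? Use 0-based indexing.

l

l=0 r=5: -12+22=10 d=23 *, r--
l=0 r=4: -12+9=-3 d=10 *, r--
l=0 r=3: -12+2=-10 d=3 *, r--
l=0 r=2: -12+-4=-16 d=3, l++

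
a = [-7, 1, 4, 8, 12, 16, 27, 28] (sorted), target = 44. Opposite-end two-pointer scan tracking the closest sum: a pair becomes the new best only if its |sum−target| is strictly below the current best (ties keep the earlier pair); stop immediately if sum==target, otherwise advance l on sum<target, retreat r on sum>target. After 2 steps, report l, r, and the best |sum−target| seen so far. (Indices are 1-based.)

l=3, r=8, best |Δ|=15

[1,8] -7+28=21 d=23 * → l++
[2,8] 1+28=29 d=15 * → l++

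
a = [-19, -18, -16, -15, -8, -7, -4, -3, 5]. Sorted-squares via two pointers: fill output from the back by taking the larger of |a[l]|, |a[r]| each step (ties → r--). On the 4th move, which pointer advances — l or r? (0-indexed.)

l

[0,8] |-19|>|5| out[8]=361 → l++
[1,8] |-18|>|5| out[7]=324 → l++
[2,8] |-16|>|5| out[6]=256 → l++
[3,8] |-15|>|5| out[5]=225 → l++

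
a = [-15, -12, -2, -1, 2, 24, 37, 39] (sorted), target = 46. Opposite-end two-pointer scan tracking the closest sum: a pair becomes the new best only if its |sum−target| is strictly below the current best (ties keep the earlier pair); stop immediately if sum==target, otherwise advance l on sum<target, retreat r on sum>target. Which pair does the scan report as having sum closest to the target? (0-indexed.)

[0,7] -15+39=24 d=22 * → l++
[1,7] -12+39=27 d=19 * → l++
[2,7] -2+39=37 d=9 * → l++
[3,7] -1+39=38 d=8 * → l++
[4,7] 2+39=41 d=5 * → l++
[5,7] 24+39=63 d=17 → r--
[5,6] 24+37=61 d=15 → r--

pair (2, 39) with sum 41 (|Δ|=5)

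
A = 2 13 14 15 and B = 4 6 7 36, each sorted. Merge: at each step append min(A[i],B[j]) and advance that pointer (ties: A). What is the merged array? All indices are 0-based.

[2, 4, 6, 7, 13, 14, 15, 36]

[i=0,j=0] A[i]=2<=B[j]=4 take 2 → i++
[i=1,j=0] A[i]=13>B[j]=4 take 4 → j++
[i=1,j=1] A[i]=13>B[j]=6 take 6 → j++
[i=1,j=2] A[i]=13>B[j]=7 take 7 → j++
[i=1,j=3] A[i]=13<=B[j]=36 take 13 → i++
[i=2,j=3] A[i]=14<=B[j]=36 take 14 → i++
[i=3,j=3] A[i]=15<=B[j]=36 take 15 → i++
[i=4,j=3] A done, take B[j]=36 → j++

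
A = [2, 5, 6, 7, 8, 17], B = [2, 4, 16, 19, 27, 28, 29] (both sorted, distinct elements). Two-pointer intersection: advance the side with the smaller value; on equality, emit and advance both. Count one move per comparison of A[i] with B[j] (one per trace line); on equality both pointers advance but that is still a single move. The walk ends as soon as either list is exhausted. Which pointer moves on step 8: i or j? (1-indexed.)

i

i=1 j=1: 2==2 emit, i++,j++
i=2 j=2: 5>4, j++
i=2 j=3: 5<16, i++
i=3 j=3: 6<16, i++
i=4 j=3: 7<16, i++
i=5 j=3: 8<16, i++
i=6 j=3: 17>16, j++
i=6 j=4: 17<19, i++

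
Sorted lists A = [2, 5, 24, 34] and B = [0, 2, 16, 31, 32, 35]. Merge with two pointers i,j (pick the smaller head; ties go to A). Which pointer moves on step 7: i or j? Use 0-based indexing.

j

i=0 j=0: A[i]=2>B[j]=0 take 0, j++
i=0 j=1: A[i]=2<=B[j]=2 take 2, i++
i=1 j=1: A[i]=5>B[j]=2 take 2, j++
i=1 j=2: A[i]=5<=B[j]=16 take 5, i++
i=2 j=2: A[i]=24>B[j]=16 take 16, j++
i=2 j=3: A[i]=24<=B[j]=31 take 24, i++
i=3 j=3: A[i]=34>B[j]=31 take 31, j++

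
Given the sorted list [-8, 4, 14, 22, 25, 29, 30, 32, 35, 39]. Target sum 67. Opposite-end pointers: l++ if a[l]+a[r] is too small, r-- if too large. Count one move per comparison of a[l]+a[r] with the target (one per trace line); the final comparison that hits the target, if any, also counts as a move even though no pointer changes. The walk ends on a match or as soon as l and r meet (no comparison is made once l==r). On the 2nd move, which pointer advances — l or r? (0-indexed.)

l=0 r=9: -8+39=31 <67, l++
l=1 r=9: 4+39=43 <67, l++

l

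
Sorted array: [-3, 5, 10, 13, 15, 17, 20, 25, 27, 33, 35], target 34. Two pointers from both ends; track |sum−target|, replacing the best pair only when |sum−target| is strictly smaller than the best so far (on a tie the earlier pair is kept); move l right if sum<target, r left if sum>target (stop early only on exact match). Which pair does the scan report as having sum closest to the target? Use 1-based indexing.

pair (10, 25) with sum 35 (|Δ|=1)

[1,11] -3+35=32 d=2 * → l++
[2,11] 5+35=40 d=6 → r--
[2,10] 5+33=38 d=4 → r--
[2,9] 5+27=32 d=2 → l++
[3,9] 10+27=37 d=3 → r--
[3,8] 10+25=35 d=1 * → r--
[3,7] 10+20=30 d=4 → l++
[4,7] 13+20=33 d=1 → l++
[5,7] 15+20=35 d=1 → r--
[5,6] 15+17=32 d=2 → l++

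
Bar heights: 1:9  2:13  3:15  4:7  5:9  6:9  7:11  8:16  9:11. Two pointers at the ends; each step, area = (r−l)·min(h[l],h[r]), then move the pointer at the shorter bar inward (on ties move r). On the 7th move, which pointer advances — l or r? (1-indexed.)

l

[1,9] min(9,11)*8=72 best=72 * → l++
[2,9] min(13,11)*7=77 best=77 * → r--
[2,8] min(13,16)*6=78 best=78 * → l++
[3,8] min(15,16)*5=75 best=78 → l++
[4,8] min(7,16)*4=28 best=78 → l++
[5,8] min(9,16)*3=27 best=78 → l++
[6,8] min(9,16)*2=18 best=78 → l++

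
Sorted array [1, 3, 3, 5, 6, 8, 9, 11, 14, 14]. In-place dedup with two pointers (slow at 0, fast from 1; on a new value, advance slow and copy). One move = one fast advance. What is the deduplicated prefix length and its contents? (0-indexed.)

(s=0,f=1) a[fast]=3≠a[slow]=1 write a[1]=3 → slow++,fast++
(s=1,f=2) a[fast]=3=a[slow] dup → fast++
(s=1,f=3) a[fast]=5≠a[slow]=3 write a[2]=5 → slow++,fast++
(s=2,f=4) a[fast]=6≠a[slow]=5 write a[3]=6 → slow++,fast++
(s=3,f=5) a[fast]=8≠a[slow]=6 write a[4]=8 → slow++,fast++
(s=4,f=6) a[fast]=9≠a[slow]=8 write a[5]=9 → slow++,fast++
(s=5,f=7) a[fast]=11≠a[slow]=9 write a[6]=11 → slow++,fast++
(s=6,f=8) a[fast]=14≠a[slow]=11 write a[7]=14 → slow++,fast++
(s=7,f=9) a[fast]=14=a[slow] dup → fast++

length 8; prefix = [1, 3, 5, 6, 8, 9, 11, 14]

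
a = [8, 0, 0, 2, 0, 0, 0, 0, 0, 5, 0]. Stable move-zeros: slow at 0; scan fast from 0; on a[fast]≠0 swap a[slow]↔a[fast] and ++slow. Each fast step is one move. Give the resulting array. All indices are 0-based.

[8, 2, 5, 0, 0, 0, 0, 0, 0, 0, 0]

(s=0,f=0) a[fast]=8≠0 swap→a[0]=8 → slow++,fast++
(s=1,f=1) a[fast]=0 → fast++
(s=1,f=2) a[fast]=0 → fast++
(s=1,f=3) a[fast]=2≠0 swap→a[1]=2 → slow++,fast++
(s=2,f=4) a[fast]=0 → fast++
(s=2,f=5) a[fast]=0 → fast++
(s=2,f=6) a[fast]=0 → fast++
(s=2,f=7) a[fast]=0 → fast++
(s=2,f=8) a[fast]=0 → fast++
(s=2,f=9) a[fast]=5≠0 swap→a[2]=5 → slow++,fast++
(s=3,f=10) a[fast]=0 → fast++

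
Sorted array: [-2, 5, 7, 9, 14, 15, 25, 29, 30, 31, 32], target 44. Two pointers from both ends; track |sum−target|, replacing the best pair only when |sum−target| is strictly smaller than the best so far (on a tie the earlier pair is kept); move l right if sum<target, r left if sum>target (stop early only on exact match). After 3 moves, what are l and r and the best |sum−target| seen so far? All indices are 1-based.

l=4, r=11, best |Δ|=5

[1,11] -2+32=30 d=14 * → l++
[2,11] 5+32=37 d=7 * → l++
[3,11] 7+32=39 d=5 * → l++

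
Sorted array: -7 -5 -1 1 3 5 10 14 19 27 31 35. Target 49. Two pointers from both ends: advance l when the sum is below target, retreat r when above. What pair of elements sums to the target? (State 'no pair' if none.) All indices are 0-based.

(14, 35)

l=0 r=11: -7+35=28 <49, l++
l=1 r=11: -5+35=30 <49, l++
l=2 r=11: -1+35=34 <49, l++
l=3 r=11: 1+35=36 <49, l++
l=4 r=11: 3+35=38 <49, l++
l=5 r=11: 5+35=40 <49, l++
l=6 r=11: 10+35=45 <49, l++
l=7 r=11: 14+35=49, found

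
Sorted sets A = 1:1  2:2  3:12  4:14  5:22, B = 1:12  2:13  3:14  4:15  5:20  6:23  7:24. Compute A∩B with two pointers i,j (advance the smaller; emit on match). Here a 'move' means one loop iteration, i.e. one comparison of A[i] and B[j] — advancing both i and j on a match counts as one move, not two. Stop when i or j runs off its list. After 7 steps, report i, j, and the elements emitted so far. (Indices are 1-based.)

[i=1,j=1] 1<12 → i++
[i=2,j=1] 2<12 → i++
[i=3,j=1] 12==12 emit → i++,j++
[i=4,j=2] 14>13 → j++
[i=4,j=3] 14==14 emit → i++,j++
[i=5,j=4] 22>15 → j++
[i=5,j=5] 22>20 → j++

i=5, j=6, emitted=[12, 14]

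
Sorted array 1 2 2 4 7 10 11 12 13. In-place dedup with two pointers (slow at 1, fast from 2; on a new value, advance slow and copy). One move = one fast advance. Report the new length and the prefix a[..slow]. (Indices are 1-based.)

(s=1,f=2) a[fast]=2≠a[slow]=1 write a[2]=2 → slow++,fast++
(s=2,f=3) a[fast]=2=a[slow] dup → fast++
(s=2,f=4) a[fast]=4≠a[slow]=2 write a[3]=4 → slow++,fast++
(s=3,f=5) a[fast]=7≠a[slow]=4 write a[4]=7 → slow++,fast++
(s=4,f=6) a[fast]=10≠a[slow]=7 write a[5]=10 → slow++,fast++
(s=5,f=7) a[fast]=11≠a[slow]=10 write a[6]=11 → slow++,fast++
(s=6,f=8) a[fast]=12≠a[slow]=11 write a[7]=12 → slow++,fast++
(s=7,f=9) a[fast]=13≠a[slow]=12 write a[8]=13 → slow++,fast++

length 8; prefix = [1, 2, 4, 7, 10, 11, 12, 13]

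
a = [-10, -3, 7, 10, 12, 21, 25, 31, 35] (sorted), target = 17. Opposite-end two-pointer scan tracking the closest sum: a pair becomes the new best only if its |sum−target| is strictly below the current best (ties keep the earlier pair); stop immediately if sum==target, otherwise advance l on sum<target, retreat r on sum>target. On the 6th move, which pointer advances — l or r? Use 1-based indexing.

[1,9] -10+35=25 d=8 * → r--
[1,8] -10+31=21 d=4 * → r--
[1,7] -10+25=15 d=2 * → l++
[2,7] -3+25=22 d=5 → r--
[2,6] -3+21=18 d=1 * → r--
[2,5] -3+12=9 d=8 → l++

l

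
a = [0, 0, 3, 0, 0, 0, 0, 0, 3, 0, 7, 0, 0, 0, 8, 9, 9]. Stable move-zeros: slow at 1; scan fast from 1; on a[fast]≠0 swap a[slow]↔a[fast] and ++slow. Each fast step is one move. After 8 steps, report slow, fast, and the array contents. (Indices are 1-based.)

slow=2, fast=9, a=[3, 0, 0, 0, 0, 0, 0, 0, 3, 0, 7, 0, 0, 0, 8, 9, 9]

slow=1 fast=1: a[fast]=0, fast++
slow=1 fast=2: a[fast]=0, fast++
slow=1 fast=3: a[fast]=3≠0 swap→a[1]=3, slow++,fast++
slow=2 fast=4: a[fast]=0, fast++
slow=2 fast=5: a[fast]=0, fast++
slow=2 fast=6: a[fast]=0, fast++
slow=2 fast=7: a[fast]=0, fast++
slow=2 fast=8: a[fast]=0, fast++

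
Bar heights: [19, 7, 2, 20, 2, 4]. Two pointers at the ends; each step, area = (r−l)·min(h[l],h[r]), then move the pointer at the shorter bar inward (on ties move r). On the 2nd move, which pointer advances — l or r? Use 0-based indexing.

r

[0,5] min(19,4)*5=20 best=20 * → r--
[0,4] min(19,2)*4=8 best=20 → r--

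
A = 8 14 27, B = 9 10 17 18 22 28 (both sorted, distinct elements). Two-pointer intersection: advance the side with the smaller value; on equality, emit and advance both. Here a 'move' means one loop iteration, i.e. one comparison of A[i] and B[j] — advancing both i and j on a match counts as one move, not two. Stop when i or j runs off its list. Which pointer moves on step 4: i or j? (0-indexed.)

i

i=0 j=0: 8<9, i++
i=1 j=0: 14>9, j++
i=1 j=1: 14>10, j++
i=1 j=2: 14<17, i++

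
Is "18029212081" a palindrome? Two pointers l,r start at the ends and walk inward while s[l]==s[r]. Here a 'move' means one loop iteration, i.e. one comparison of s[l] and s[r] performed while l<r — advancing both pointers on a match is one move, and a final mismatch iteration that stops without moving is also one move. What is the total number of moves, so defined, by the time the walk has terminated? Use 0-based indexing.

[0,10] '1'=='1' → l++,r--
[1,9] '8'=='8' → l++,r--
[2,8] '0'=='0' → l++,r--
[3,7] '2'=='2' → l++,r--
[4,6] '9'!='1' → stop

5 moves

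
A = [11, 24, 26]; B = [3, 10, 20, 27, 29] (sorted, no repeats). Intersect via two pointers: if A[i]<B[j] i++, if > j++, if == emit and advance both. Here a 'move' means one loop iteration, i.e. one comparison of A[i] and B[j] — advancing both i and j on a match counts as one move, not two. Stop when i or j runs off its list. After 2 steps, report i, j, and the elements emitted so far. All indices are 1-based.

i=1, j=3, emitted=[]

[i=1,j=1] 11>3 → j++
[i=1,j=2] 11>10 → j++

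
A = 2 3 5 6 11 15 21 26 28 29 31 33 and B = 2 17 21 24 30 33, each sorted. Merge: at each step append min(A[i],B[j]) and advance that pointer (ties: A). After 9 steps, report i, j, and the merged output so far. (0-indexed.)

i=7, j=2, merged so far=[2, 2, 3, 5, 6, 11, 15, 17, 21]

i=0 j=0: A[i]=2<=B[j]=2 take 2, i++
i=1 j=0: A[i]=3>B[j]=2 take 2, j++
i=1 j=1: A[i]=3<=B[j]=17 take 3, i++
i=2 j=1: A[i]=5<=B[j]=17 take 5, i++
i=3 j=1: A[i]=6<=B[j]=17 take 6, i++
i=4 j=1: A[i]=11<=B[j]=17 take 11, i++
i=5 j=1: A[i]=15<=B[j]=17 take 15, i++
i=6 j=1: A[i]=21>B[j]=17 take 17, j++
i=6 j=2: A[i]=21<=B[j]=21 take 21, i++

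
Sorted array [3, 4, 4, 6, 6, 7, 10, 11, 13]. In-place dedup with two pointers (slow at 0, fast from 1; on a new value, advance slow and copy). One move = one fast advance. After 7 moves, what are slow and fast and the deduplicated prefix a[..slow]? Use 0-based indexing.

slow=0 fast=1: a[fast]=4≠a[slow]=3 write a[1]=4, slow++,fast++
slow=1 fast=2: a[fast]=4=a[slow] dup, fast++
slow=1 fast=3: a[fast]=6≠a[slow]=4 write a[2]=6, slow++,fast++
slow=2 fast=4: a[fast]=6=a[slow] dup, fast++
slow=2 fast=5: a[fast]=7≠a[slow]=6 write a[3]=7, slow++,fast++
slow=3 fast=6: a[fast]=10≠a[slow]=7 write a[4]=10, slow++,fast++
slow=4 fast=7: a[fast]=11≠a[slow]=10 write a[5]=11, slow++,fast++

slow=5, fast=8, prefix=[3, 4, 6, 7, 10, 11]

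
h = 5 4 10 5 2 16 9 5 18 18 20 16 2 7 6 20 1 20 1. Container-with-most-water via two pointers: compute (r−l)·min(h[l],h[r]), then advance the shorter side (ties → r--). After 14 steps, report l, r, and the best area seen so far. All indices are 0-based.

l=10, r=14, best area=192

[0,18] min(5,1)*18=18 best=18 * → r--
[0,17] min(5,20)*17=85 best=85 * → l++
[1,17] min(4,20)*16=64 best=85 → l++
[2,17] min(10,20)*15=150 best=150 * → l++
[3,17] min(5,20)*14=70 best=150 → l++
[4,17] min(2,20)*13=26 best=150 → l++
[5,17] min(16,20)*12=192 best=192 * → l++
[6,17] min(9,20)*11=99 best=192 → l++
[7,17] min(5,20)*10=50 best=192 → l++
[8,17] min(18,20)*9=162 best=192 → l++
[9,17] min(18,20)*8=144 best=192 → l++
[10,17] min(20,20)*7=140 best=192 → r--
[10,16] min(20,1)*6=6 best=192 → r--
[10,15] min(20,20)*5=100 best=192 → r--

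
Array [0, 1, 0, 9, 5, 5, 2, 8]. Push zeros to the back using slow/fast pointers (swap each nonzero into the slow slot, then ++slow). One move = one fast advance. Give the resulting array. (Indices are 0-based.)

[1, 9, 5, 5, 2, 8, 0, 0]

slow=0 fast=0: a[fast]=0, fast++
slow=0 fast=1: a[fast]=1≠0 swap→a[0]=1, slow++,fast++
slow=1 fast=2: a[fast]=0, fast++
slow=1 fast=3: a[fast]=9≠0 swap→a[1]=9, slow++,fast++
slow=2 fast=4: a[fast]=5≠0 swap→a[2]=5, slow++,fast++
slow=3 fast=5: a[fast]=5≠0 swap→a[3]=5, slow++,fast++
slow=4 fast=6: a[fast]=2≠0 swap→a[4]=2, slow++,fast++
slow=5 fast=7: a[fast]=8≠0 swap→a[5]=8, slow++,fast++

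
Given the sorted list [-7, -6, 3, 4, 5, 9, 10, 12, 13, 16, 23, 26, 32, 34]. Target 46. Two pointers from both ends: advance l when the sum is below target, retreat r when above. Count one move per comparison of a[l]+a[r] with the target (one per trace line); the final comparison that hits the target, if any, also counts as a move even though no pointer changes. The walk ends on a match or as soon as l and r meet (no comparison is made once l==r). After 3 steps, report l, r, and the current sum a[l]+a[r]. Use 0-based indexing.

l=0 r=13: -7+34=27 <46, l++
l=1 r=13: -6+34=28 <46, l++
l=2 r=13: 3+34=37 <46, l++

l=3, r=13, sum=38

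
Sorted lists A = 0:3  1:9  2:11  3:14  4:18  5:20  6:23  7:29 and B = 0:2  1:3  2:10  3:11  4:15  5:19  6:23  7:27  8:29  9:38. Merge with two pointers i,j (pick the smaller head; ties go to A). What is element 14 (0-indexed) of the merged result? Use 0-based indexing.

[i=0,j=0] A[i]=3>B[j]=2 take 2 → j++
[i=0,j=1] A[i]=3<=B[j]=3 take 3 → i++
[i=1,j=1] A[i]=9>B[j]=3 take 3 → j++
[i=1,j=2] A[i]=9<=B[j]=10 take 9 → i++
[i=2,j=2] A[i]=11>B[j]=10 take 10 → j++
[i=2,j=3] A[i]=11<=B[j]=11 take 11 → i++
[i=3,j=3] A[i]=14>B[j]=11 take 11 → j++
[i=3,j=4] A[i]=14<=B[j]=15 take 14 → i++
[i=4,j=4] A[i]=18>B[j]=15 take 15 → j++
[i=4,j=5] A[i]=18<=B[j]=19 take 18 → i++
[i=5,j=5] A[i]=20>B[j]=19 take 19 → j++
[i=5,j=6] A[i]=20<=B[j]=23 take 20 → i++
[i=6,j=6] A[i]=23<=B[j]=23 take 23 → i++
[i=7,j=6] A[i]=29>B[j]=23 take 23 → j++
[i=7,j=7] A[i]=29>B[j]=27 take 27 → j++
[i=7,j=8] A[i]=29<=B[j]=29 take 29 → i++
[i=8,j=8] A done, take B[j]=29 → j++
[i=8,j=9] A done, take B[j]=38 → j++

merged[14] = 27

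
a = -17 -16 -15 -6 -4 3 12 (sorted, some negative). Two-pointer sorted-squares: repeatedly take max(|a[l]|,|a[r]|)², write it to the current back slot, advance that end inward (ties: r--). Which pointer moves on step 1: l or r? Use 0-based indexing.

l=0 r=6: |-17|>|12| out[6]=289, l++

l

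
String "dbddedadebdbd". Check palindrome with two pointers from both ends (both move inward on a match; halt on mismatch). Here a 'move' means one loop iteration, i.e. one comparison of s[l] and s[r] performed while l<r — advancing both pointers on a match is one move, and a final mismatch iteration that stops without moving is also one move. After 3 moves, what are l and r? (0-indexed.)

l=3, r=9

l=0 r=12: 'd'=='d', l++,r--
l=1 r=11: 'b'=='b', l++,r--
l=2 r=10: 'd'=='d', l++,r--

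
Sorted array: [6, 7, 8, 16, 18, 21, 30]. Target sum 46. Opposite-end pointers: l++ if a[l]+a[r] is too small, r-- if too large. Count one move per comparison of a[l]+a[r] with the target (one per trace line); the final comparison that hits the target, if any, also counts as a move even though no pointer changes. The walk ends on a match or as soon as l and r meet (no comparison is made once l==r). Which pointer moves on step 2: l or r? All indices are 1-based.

l

[1,7] 6+30=36 <46 → l++
[2,7] 7+30=37 <46 → l++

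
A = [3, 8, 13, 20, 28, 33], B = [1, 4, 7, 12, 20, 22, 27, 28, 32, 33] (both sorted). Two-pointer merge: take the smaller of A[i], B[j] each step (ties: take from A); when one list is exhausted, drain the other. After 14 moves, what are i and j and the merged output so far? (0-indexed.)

i=0 j=0: A[i]=3>B[j]=1 take 1, j++
i=0 j=1: A[i]=3<=B[j]=4 take 3, i++
i=1 j=1: A[i]=8>B[j]=4 take 4, j++
i=1 j=2: A[i]=8>B[j]=7 take 7, j++
i=1 j=3: A[i]=8<=B[j]=12 take 8, i++
i=2 j=3: A[i]=13>B[j]=12 take 12, j++
i=2 j=4: A[i]=13<=B[j]=20 take 13, i++
i=3 j=4: A[i]=20<=B[j]=20 take 20, i++
i=4 j=4: A[i]=28>B[j]=20 take 20, j++
i=4 j=5: A[i]=28>B[j]=22 take 22, j++
i=4 j=6: A[i]=28>B[j]=27 take 27, j++
i=4 j=7: A[i]=28<=B[j]=28 take 28, i++
i=5 j=7: A[i]=33>B[j]=28 take 28, j++
i=5 j=8: A[i]=33>B[j]=32 take 32, j++

i=5, j=9, merged so far=[1, 3, 4, 7, 8, 12, 13, 20, 20, 22, 27, 28, 28, 32]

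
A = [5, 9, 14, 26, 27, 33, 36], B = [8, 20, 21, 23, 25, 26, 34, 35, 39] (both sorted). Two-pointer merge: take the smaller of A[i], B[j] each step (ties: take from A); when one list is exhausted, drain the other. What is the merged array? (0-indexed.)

[5, 8, 9, 14, 20, 21, 23, 25, 26, 26, 27, 33, 34, 35, 36, 39]

i=0 j=0: A[i]=5<=B[j]=8 take 5, i++
i=1 j=0: A[i]=9>B[j]=8 take 8, j++
i=1 j=1: A[i]=9<=B[j]=20 take 9, i++
i=2 j=1: A[i]=14<=B[j]=20 take 14, i++
i=3 j=1: A[i]=26>B[j]=20 take 20, j++
i=3 j=2: A[i]=26>B[j]=21 take 21, j++
i=3 j=3: A[i]=26>B[j]=23 take 23, j++
i=3 j=4: A[i]=26>B[j]=25 take 25, j++
i=3 j=5: A[i]=26<=B[j]=26 take 26, i++
i=4 j=5: A[i]=27>B[j]=26 take 26, j++
i=4 j=6: A[i]=27<=B[j]=34 take 27, i++
i=5 j=6: A[i]=33<=B[j]=34 take 33, i++
i=6 j=6: A[i]=36>B[j]=34 take 34, j++
i=6 j=7: A[i]=36>B[j]=35 take 35, j++
i=6 j=8: A[i]=36<=B[j]=39 take 36, i++
i=7 j=8: A done, take B[j]=39, j++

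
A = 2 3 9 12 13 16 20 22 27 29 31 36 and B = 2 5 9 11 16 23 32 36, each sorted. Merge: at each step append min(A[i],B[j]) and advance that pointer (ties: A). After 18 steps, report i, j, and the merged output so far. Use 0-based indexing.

i=0 j=0: A[i]=2<=B[j]=2 take 2, i++
i=1 j=0: A[i]=3>B[j]=2 take 2, j++
i=1 j=1: A[i]=3<=B[j]=5 take 3, i++
i=2 j=1: A[i]=9>B[j]=5 take 5, j++
i=2 j=2: A[i]=9<=B[j]=9 take 9, i++
i=3 j=2: A[i]=12>B[j]=9 take 9, j++
i=3 j=3: A[i]=12>B[j]=11 take 11, j++
i=3 j=4: A[i]=12<=B[j]=16 take 12, i++
i=4 j=4: A[i]=13<=B[j]=16 take 13, i++
i=5 j=4: A[i]=16<=B[j]=16 take 16, i++
i=6 j=4: A[i]=20>B[j]=16 take 16, j++
i=6 j=5: A[i]=20<=B[j]=23 take 20, i++
i=7 j=5: A[i]=22<=B[j]=23 take 22, i++
i=8 j=5: A[i]=27>B[j]=23 take 23, j++
i=8 j=6: A[i]=27<=B[j]=32 take 27, i++
i=9 j=6: A[i]=29<=B[j]=32 take 29, i++
i=10 j=6: A[i]=31<=B[j]=32 take 31, i++
i=11 j=6: A[i]=36>B[j]=32 take 32, j++

i=11, j=7, merged so far=[2, 2, 3, 5, 9, 9, 11, 12, 13, 16, 16, 20, 22, 23, 27, 29, 31, 32]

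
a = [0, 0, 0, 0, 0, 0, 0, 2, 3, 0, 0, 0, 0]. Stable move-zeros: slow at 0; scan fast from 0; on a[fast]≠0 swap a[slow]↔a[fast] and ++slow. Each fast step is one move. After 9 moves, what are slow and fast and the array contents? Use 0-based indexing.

slow=2, fast=9, a=[2, 3, 0, 0, 0, 0, 0, 0, 0, 0, 0, 0, 0]

(s=0,f=0) a[fast]=0 → fast++
(s=0,f=1) a[fast]=0 → fast++
(s=0,f=2) a[fast]=0 → fast++
(s=0,f=3) a[fast]=0 → fast++
(s=0,f=4) a[fast]=0 → fast++
(s=0,f=5) a[fast]=0 → fast++
(s=0,f=6) a[fast]=0 → fast++
(s=0,f=7) a[fast]=2≠0 swap→a[0]=2 → slow++,fast++
(s=1,f=8) a[fast]=3≠0 swap→a[1]=3 → slow++,fast++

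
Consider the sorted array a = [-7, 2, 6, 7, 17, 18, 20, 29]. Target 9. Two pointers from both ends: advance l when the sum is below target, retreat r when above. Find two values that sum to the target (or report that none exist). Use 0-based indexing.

(2, 7)

l=0 r=7: -7+29=22 >9, r--
l=0 r=6: -7+20=13 >9, r--
l=0 r=5: -7+18=11 >9, r--
l=0 r=4: -7+17=10 >9, r--
l=0 r=3: -7+7=0 <9, l++
l=1 r=3: 2+7=9, found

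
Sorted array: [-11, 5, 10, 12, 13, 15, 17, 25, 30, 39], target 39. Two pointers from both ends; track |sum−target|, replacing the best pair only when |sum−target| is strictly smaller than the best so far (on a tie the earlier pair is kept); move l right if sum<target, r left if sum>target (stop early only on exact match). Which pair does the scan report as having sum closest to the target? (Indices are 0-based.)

pair (10, 30) with sum 40 (|Δ|=1)

[0,9] -11+39=28 d=11 * → l++
[1,9] 5+39=44 d=5 * → r--
[1,8] 5+30=35 d=4 * → l++
[2,8] 10+30=40 d=1 * → r--
[2,7] 10+25=35 d=4 → l++
[3,7] 12+25=37 d=2 → l++
[4,7] 13+25=38 d=1 → l++
[5,7] 15+25=40 d=1 → r--
[5,6] 15+17=32 d=7 → l++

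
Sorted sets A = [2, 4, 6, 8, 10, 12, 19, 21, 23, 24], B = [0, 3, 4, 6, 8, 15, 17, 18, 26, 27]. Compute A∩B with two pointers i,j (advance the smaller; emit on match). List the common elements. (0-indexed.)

intersection = [4, 6, 8]

i=0 j=0: 2>0, j++
i=0 j=1: 2<3, i++
i=1 j=1: 4>3, j++
i=1 j=2: 4==4 emit, i++,j++
i=2 j=3: 6==6 emit, i++,j++
i=3 j=4: 8==8 emit, i++,j++
i=4 j=5: 10<15, i++
i=5 j=5: 12<15, i++
i=6 j=5: 19>15, j++
i=6 j=6: 19>17, j++
i=6 j=7: 19>18, j++
i=6 j=8: 19<26, i++
i=7 j=8: 21<26, i++
i=8 j=8: 23<26, i++
i=9 j=8: 24<26, i++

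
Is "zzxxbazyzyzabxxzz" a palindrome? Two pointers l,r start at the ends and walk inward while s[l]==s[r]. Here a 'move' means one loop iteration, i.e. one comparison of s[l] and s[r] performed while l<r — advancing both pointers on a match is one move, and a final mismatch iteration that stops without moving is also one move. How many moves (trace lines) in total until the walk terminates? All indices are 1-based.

8 moves

l=1 r=17: 'z'=='z', l++,r--
l=2 r=16: 'z'=='z', l++,r--
l=3 r=15: 'x'=='x', l++,r--
l=4 r=14: 'x'=='x', l++,r--
l=5 r=13: 'b'=='b', l++,r--
l=6 r=12: 'a'=='a', l++,r--
l=7 r=11: 'z'=='z', l++,r--
l=8 r=10: 'y'=='y', l++,r--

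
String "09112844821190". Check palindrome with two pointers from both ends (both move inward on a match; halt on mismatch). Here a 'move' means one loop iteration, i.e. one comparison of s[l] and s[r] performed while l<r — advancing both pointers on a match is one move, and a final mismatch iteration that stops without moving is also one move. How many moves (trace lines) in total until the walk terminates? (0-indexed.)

7 moves

l=0 r=13: '0'=='0', l++,r--
l=1 r=12: '9'=='9', l++,r--
l=2 r=11: '1'=='1', l++,r--
l=3 r=10: '1'=='1', l++,r--
l=4 r=9: '2'=='2', l++,r--
l=5 r=8: '8'=='8', l++,r--
l=6 r=7: '4'=='4', l++,r--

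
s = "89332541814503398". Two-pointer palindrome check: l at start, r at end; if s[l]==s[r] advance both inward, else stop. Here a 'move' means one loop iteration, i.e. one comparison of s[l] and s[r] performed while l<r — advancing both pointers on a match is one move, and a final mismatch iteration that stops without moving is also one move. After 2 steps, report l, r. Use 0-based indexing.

[0,16] '8'=='8' → l++,r--
[1,15] '9'=='9' → l++,r--

l=2, r=14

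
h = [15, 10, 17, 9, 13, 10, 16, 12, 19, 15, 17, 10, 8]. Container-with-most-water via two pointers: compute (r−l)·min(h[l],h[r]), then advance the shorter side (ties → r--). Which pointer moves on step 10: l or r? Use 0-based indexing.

l

l=0 r=12: min(15,8)*12=96 best=96 *, r--
l=0 r=11: min(15,10)*11=110 best=110 *, r--
l=0 r=10: min(15,17)*10=150 best=150 *, l++
l=1 r=10: min(10,17)*9=90 best=150, l++
l=2 r=10: min(17,17)*8=136 best=150, r--
l=2 r=9: min(17,15)*7=105 best=150, r--
l=2 r=8: min(17,19)*6=102 best=150, l++
l=3 r=8: min(9,19)*5=45 best=150, l++
l=4 r=8: min(13,19)*4=52 best=150, l++
l=5 r=8: min(10,19)*3=30 best=150, l++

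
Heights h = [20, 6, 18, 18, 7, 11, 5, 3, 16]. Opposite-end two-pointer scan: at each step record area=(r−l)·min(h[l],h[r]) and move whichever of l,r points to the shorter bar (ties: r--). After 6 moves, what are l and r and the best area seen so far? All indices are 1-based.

l=1, r=3, best area=128

[1,9] min(20,16)*8=128 best=128 * → r--
[1,8] min(20,3)*7=21 best=128 → r--
[1,7] min(20,5)*6=30 best=128 → r--
[1,6] min(20,11)*5=55 best=128 → r--
[1,5] min(20,7)*4=28 best=128 → r--
[1,4] min(20,18)*3=54 best=128 → r--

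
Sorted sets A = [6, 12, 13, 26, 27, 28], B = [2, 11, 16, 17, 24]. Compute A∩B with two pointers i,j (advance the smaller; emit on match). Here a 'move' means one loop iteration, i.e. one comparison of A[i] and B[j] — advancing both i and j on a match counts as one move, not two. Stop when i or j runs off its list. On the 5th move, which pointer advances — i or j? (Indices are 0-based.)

[i=0,j=0] 6>2 → j++
[i=0,j=1] 6<11 → i++
[i=1,j=1] 12>11 → j++
[i=1,j=2] 12<16 → i++
[i=2,j=2] 13<16 → i++

i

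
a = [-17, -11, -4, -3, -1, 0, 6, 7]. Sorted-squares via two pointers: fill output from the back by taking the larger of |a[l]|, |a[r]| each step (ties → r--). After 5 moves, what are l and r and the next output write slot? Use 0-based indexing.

l=3, r=5, next write slot=2

[0,7] |-17|>|7| out[7]=289 → l++
[1,7] |-11|>|7| out[6]=121 → l++
[2,7] |-4|<=|7| out[5]=49 → r--
[2,6] |-4|<=|6| out[4]=36 → r--
[2,5] |-4|>|0| out[3]=16 → l++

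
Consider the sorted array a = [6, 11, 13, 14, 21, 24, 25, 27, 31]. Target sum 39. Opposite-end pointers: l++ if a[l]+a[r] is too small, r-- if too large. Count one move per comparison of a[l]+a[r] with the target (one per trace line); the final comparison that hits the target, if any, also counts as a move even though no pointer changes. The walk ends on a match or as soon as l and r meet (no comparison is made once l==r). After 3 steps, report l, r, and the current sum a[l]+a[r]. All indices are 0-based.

l=2, r=7, sum=40

l=0 r=8: 6+31=37 <39, l++
l=1 r=8: 11+31=42 >39, r--
l=1 r=7: 11+27=38 <39, l++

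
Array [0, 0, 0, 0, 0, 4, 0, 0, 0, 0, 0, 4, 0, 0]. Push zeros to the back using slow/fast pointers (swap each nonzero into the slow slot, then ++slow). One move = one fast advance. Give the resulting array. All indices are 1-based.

[4, 4, 0, 0, 0, 0, 0, 0, 0, 0, 0, 0, 0, 0]

(s=1,f=1) a[fast]=0 → fast++
(s=1,f=2) a[fast]=0 → fast++
(s=1,f=3) a[fast]=0 → fast++
(s=1,f=4) a[fast]=0 → fast++
(s=1,f=5) a[fast]=0 → fast++
(s=1,f=6) a[fast]=4≠0 swap→a[1]=4 → slow++,fast++
(s=2,f=7) a[fast]=0 → fast++
(s=2,f=8) a[fast]=0 → fast++
(s=2,f=9) a[fast]=0 → fast++
(s=2,f=10) a[fast]=0 → fast++
(s=2,f=11) a[fast]=0 → fast++
(s=2,f=12) a[fast]=4≠0 swap→a[2]=4 → slow++,fast++
(s=3,f=13) a[fast]=0 → fast++
(s=3,f=14) a[fast]=0 → fast++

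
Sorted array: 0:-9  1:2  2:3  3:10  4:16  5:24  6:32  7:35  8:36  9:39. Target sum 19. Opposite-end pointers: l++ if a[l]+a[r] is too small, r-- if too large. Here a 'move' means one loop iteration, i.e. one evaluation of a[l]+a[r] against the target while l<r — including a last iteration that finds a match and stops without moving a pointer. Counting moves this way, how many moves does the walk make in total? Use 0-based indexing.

l=0 r=9: -9+39=30 >19, r--
l=0 r=8: -9+36=27 >19, r--
l=0 r=7: -9+35=26 >19, r--
l=0 r=6: -9+32=23 >19, r--
l=0 r=5: -9+24=15 <19, l++
l=1 r=5: 2+24=26 >19, r--
l=1 r=4: 2+16=18 <19, l++
l=2 r=4: 3+16=19, found

8 moves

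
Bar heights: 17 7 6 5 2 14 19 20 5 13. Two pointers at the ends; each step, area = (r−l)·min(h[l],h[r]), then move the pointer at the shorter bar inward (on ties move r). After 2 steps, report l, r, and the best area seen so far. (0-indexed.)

l=0, r=7, best area=117

[0,9] min(17,13)*9=117 best=117 * → r--
[0,8] min(17,5)*8=40 best=117 → r--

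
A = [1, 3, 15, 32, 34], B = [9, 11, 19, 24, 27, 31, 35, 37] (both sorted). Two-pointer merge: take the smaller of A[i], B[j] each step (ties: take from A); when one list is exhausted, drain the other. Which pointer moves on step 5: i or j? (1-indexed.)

i

i=1 j=1: A[i]=1<=B[j]=9 take 1, i++
i=2 j=1: A[i]=3<=B[j]=9 take 3, i++
i=3 j=1: A[i]=15>B[j]=9 take 9, j++
i=3 j=2: A[i]=15>B[j]=11 take 11, j++
i=3 j=3: A[i]=15<=B[j]=19 take 15, i++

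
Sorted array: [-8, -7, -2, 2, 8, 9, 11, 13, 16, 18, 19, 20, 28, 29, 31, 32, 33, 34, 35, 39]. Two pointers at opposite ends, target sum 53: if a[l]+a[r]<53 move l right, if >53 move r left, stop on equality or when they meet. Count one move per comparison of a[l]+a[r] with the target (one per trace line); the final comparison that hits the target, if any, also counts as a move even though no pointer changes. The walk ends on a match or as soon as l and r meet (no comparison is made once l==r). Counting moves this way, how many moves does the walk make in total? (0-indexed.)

11 moves

l=0 r=19: -8+39=31 <53, l++
l=1 r=19: -7+39=32 <53, l++
l=2 r=19: -2+39=37 <53, l++
l=3 r=19: 2+39=41 <53, l++
l=4 r=19: 8+39=47 <53, l++
l=5 r=19: 9+39=48 <53, l++
l=6 r=19: 11+39=50 <53, l++
l=7 r=19: 13+39=52 <53, l++
l=8 r=19: 16+39=55 >53, r--
l=8 r=18: 16+35=51 <53, l++
l=9 r=18: 18+35=53, found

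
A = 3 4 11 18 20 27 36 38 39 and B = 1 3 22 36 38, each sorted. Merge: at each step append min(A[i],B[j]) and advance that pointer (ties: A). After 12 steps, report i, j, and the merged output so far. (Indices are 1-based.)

i=9, j=5, merged so far=[1, 3, 3, 4, 11, 18, 20, 22, 27, 36, 36, 38]

i=1 j=1: A[i]=3>B[j]=1 take 1, j++
i=1 j=2: A[i]=3<=B[j]=3 take 3, i++
i=2 j=2: A[i]=4>B[j]=3 take 3, j++
i=2 j=3: A[i]=4<=B[j]=22 take 4, i++
i=3 j=3: A[i]=11<=B[j]=22 take 11, i++
i=4 j=3: A[i]=18<=B[j]=22 take 18, i++
i=5 j=3: A[i]=20<=B[j]=22 take 20, i++
i=6 j=3: A[i]=27>B[j]=22 take 22, j++
i=6 j=4: A[i]=27<=B[j]=36 take 27, i++
i=7 j=4: A[i]=36<=B[j]=36 take 36, i++
i=8 j=4: A[i]=38>B[j]=36 take 36, j++
i=8 j=5: A[i]=38<=B[j]=38 take 38, i++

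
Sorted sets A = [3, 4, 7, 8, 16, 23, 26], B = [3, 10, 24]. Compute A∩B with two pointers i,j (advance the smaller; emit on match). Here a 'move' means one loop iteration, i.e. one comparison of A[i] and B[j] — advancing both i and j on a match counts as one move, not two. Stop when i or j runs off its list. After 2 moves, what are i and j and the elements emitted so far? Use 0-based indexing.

i=0 j=0: 3==3 emit, i++,j++
i=1 j=1: 4<10, i++

i=2, j=1, emitted=[3]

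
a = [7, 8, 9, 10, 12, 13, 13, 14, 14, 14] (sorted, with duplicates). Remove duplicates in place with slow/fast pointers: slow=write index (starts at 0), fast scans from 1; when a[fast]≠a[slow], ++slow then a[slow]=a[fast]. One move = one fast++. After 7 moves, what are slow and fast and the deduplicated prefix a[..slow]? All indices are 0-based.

slow=0 fast=1: a[fast]=8≠a[slow]=7 write a[1]=8, slow++,fast++
slow=1 fast=2: a[fast]=9≠a[slow]=8 write a[2]=9, slow++,fast++
slow=2 fast=3: a[fast]=10≠a[slow]=9 write a[3]=10, slow++,fast++
slow=3 fast=4: a[fast]=12≠a[slow]=10 write a[4]=12, slow++,fast++
slow=4 fast=5: a[fast]=13≠a[slow]=12 write a[5]=13, slow++,fast++
slow=5 fast=6: a[fast]=13=a[slow] dup, fast++
slow=5 fast=7: a[fast]=14≠a[slow]=13 write a[6]=14, slow++,fast++

slow=6, fast=8, prefix=[7, 8, 9, 10, 12, 13, 14]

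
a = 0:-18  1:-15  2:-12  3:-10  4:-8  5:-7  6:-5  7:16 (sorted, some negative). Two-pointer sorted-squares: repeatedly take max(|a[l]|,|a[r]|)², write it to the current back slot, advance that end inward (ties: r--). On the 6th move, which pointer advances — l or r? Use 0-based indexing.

l

l=0 r=7: |-18|>|16| out[7]=324, l++
l=1 r=7: |-15|<=|16| out[6]=256, r--
l=1 r=6: |-15|>|-5| out[5]=225, l++
l=2 r=6: |-12|>|-5| out[4]=144, l++
l=3 r=6: |-10|>|-5| out[3]=100, l++
l=4 r=6: |-8|>|-5| out[2]=64, l++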